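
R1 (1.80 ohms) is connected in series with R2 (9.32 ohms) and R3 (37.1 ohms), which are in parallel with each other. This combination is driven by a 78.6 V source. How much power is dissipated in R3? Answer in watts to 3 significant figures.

108 W

First combine the parallel branches into one equivalent R_p, then R1 + R_p is a series pair.
R_p = (9.32×37.1)/(9.32+37.1) = 7.449 Ω
R_total = 1.80 + 7.449 = 9.249 Ω
I = V / R_total = 78.6 / 9.249 = 8.498 A
Voltage across the parallel pair: V_p = I × R_p = 8.498 × 7.449 = 63.30 V
R3 is across V_p, so use P = V²/R for that branch.
P_R3 = (63.30)² / 37.1 = 108.0 W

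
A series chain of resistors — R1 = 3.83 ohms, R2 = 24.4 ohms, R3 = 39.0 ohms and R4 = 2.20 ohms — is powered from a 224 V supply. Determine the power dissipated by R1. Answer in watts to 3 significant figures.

39.9 W

Series elements share the same current, so find I first, then use P = I²R.
R_total = 3.83 + 24.4 + 39.0 + 2.20 = 69.43 Ω
I = V / R_total = 224 / 69.43 = 3.226 A
P_R1 = I² × R1 = (3.226)² × 3.83 = 39.87 W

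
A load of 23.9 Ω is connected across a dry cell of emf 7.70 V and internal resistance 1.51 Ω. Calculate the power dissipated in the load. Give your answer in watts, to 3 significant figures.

2.19 W

The internal resistance and the load are in series, so the same I flows through both; get I from ε/(r+R), then I²R for the load.
I = ε / (r + R) = 7.70 / (1.51 + 23.9) = 0.3030 A
P_load = I² R = (0.3030)² × 23.9 = 2.195 W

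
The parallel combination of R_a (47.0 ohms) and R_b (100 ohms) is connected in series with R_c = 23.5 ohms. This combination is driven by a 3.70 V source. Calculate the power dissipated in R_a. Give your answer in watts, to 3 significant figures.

Reduce the parallel combination to a single R_p; the circuit then becomes R_p in series with the remaining resistor.
R_p = (47.0×100)/(47.0+100) = 31.97 Ω
R_total = R_p + 23.5 = 31.97 + 23.5 = 55.47 Ω
I = V / R_total = 3.70 / 55.47 = 0.06670 A
Voltage across the parallel pair: V_p = I × R_p = 0.06670 × 31.97 = 2.133 V
Use P = V²/R for R_a with V = V_p.
P_R_a = (2.133)² / 47.0 = 0.09676 W

0.0968 W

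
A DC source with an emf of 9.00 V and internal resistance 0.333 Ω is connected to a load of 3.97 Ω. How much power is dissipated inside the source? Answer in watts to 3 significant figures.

1.46 W

The source's internal resistance is just another series element carrying I; its dissipation is I²r.
I = ε / (r + R) = 9.00 / (0.333 + 3.97) = 2.092 A
P_int = I² r = (2.092)² × 0.333 = 1.457 W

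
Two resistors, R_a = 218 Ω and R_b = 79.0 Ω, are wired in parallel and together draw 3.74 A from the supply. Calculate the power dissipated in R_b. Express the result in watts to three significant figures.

595 W

Only the total current is stated, so first find the parallel equivalent to get the voltage across the combination.
1/R_eq = 1/218 + 1/79.0 ⇒ R_eq = 57.99 Ω
V = I_total × R_eq = 3.740 × 57.99 = 216.9 V
P_R_b = V² / R_b = (216.9)² / 79.0 = 595.3 W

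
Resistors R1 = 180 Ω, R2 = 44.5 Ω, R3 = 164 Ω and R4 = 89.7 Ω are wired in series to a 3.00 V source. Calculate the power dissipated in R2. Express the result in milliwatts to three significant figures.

Every series element carries the same I. Get I from the total resistance, then P = I² × R2.
R_total = 180 + 44.5 + 164 + 89.7 = 478.2 Ω
I = V / R_total = 3.00 / 478.2 = 0.006274 A
P_R2 = I² × R2 = (0.006274)² × 44.5 = 0.001751 W

1.75 mW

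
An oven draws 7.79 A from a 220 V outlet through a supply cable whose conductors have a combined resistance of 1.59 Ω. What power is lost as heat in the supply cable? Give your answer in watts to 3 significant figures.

96.5 W

The supply cable is a series resistance carrying the load current; its dissipation is I²R_line.
The supply cable carries the full 7.79 A.
P_line = I² R_line = (7.790)² × 1.59 = 96.49 W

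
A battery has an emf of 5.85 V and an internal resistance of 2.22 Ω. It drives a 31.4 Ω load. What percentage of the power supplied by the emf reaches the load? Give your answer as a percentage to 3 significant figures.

η = P_load/(P_load+P_int) = I²R/(I²R+I²r) = R/(R+r) — the I² cancels for series elements.
η = R / (R + r) = 31.4 / (31.4 + 2.22) = 0.9340

93.4 %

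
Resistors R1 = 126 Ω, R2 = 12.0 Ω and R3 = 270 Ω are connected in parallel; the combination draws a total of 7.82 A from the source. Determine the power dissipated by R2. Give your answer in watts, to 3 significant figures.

565 W

Parallel branches share V, not I — compute V via R_eq, then use V²/R for the target branch.
1/R_eq = 1/126 + 1/12.0 + 1/270 ⇒ R_eq = 10.53 Ω
V = I_total × R_eq = 7.820 × 10.53 = 82.34 V
P_R2 = V² / R2 = (82.34)² / 12.0 = 565.0 W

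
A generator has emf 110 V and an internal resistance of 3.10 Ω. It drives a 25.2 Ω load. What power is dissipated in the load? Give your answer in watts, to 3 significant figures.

381 W

Find the circuit current first, then P = I²R for the load (series elements share I).
I = ε / (r + R) = 110 / (3.10 + 25.2) = 3.887 A
P_load = I² R = (3.887)² × 25.2 = 380.7 W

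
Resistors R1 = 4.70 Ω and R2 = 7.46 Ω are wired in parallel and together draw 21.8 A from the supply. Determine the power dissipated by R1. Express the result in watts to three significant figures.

Parallel branches share V, not I — compute V via R_eq, then use V²/R for the target branch.
1/R_eq = 1/4.70 + 1/7.46 ⇒ R_eq = 2.883 Ω
V = I_total × R_eq = 21.80 × 2.883 = 62.86 V
P_R1 = V² / R1 = (62.86)² / 4.70 = 840.7 W

841 W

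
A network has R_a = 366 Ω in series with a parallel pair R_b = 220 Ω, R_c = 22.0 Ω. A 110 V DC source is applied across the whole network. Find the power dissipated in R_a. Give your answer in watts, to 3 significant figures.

29.7 W

Collapse R_b‖R_c to a single equivalent, reducing the network to two series elements.
R_p = (220×22.0)/(220+22.0) = 20.00 Ω
R_total = 366 + 20.00 = 386.0 Ω
I = V / R_total = 110 / 386.0 = 0.2850 A
R_a is in the main series path, so its power is I²R_a.
P_R_a = (0.2850)² × 366 = 29.72 W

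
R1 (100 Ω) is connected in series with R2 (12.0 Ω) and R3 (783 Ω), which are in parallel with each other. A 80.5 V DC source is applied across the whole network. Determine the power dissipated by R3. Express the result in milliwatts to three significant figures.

Reduce the parallel pair to R_p first; the network is then a simple series string.
R_p = (12.0×783)/(12.0+783) = 11.82 Ω
R_total = 100 + 11.82 = 111.8 Ω
I = V / R_total = 80.5 / 111.8 = 0.7199 A
Voltage across the parallel pair: V_p = I × R_p = 0.7199 × 11.82 = 8.509 V
R3 sees V_p directly, so P = V_p² / R3.
P_R3 = (8.509)² / 783 = 0.09246 W

92.5 mW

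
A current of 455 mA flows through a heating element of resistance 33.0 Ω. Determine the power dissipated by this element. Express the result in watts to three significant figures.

6.83 W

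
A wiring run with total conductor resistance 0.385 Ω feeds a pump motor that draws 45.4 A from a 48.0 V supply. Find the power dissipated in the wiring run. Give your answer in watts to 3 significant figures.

Only the current and the line resistance are needed for the I²R loss.
The wiring run carries the full 45.4 A.
P_line = I² R_line = (45.40)² × 0.385 = 793.5 W

794 W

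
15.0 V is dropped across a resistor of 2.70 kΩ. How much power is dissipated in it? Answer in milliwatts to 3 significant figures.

Voltage and resistance are given, so P = V²/R is the one-step route.
P = (15.0 V)² / 2700 Ω = 0.08333 W

83.3 mW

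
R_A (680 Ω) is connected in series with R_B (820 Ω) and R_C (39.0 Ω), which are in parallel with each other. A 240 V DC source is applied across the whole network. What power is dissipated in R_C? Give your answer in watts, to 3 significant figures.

3.98 W

Collapse R_B‖R_C to a single equivalent, reducing the network to two series elements.
R_p = (820×39.0)/(820+39.0) = 37.23 Ω
R_total = 680 + 37.23 = 717.2 Ω
I = V / R_total = 240 / 717.2 = 0.3346 A
Voltage across the parallel pair: V_p = I × R_p = 0.3346 × 37.23 = 12.46 V
With V_p across R_C, its power is V_p²/R_C.
P_R_C = (12.46)² / 39.0 = 3.979 W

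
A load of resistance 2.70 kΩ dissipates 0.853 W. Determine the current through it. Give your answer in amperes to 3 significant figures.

Rearranging the power relation for the two known quantities gives I = √(P / R).
I = √(0.853 / 2700) = 0.01777 A

0.0178 A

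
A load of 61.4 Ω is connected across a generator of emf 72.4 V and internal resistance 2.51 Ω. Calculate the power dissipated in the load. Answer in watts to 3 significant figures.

78.8 W

With r and R in series, I = ε/(r+R); the load dissipates I²R.
I = ε / (r + R) = 72.4 / (2.51 + 61.4) = 1.133 A
P_load = I² R = (1.133)² × 61.4 = 78.80 W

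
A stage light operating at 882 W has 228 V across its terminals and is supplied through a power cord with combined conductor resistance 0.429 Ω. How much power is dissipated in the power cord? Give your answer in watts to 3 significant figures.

6.42 W

The power cord and load are in series, so the same current flows in both; the loss is I²R_line.
I = P / V = 882 / 228 = 3.868 A through the power cord.
P_line = I² R_line = (3.868)² × 0.429 = 6.420 W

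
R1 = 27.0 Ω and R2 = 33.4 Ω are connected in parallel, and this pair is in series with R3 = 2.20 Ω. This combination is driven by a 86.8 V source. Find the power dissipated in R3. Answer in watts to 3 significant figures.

56.5 W

Reduce the parallel combination to a single R_p; the circuit then becomes R_p in series with the remaining resistor.
R_p = (27.0×33.4)/(27.0+33.4) = 14.93 Ω
R_total = R_p + 2.20 = 14.93 + 2.20 = 17.13 Ω
I = V / R_total = 86.8 / 17.13 = 5.067 A
All the supply current flows through R3; use P = I²R3.
P_R3 = (5.067)² × 2.20 = 56.48 W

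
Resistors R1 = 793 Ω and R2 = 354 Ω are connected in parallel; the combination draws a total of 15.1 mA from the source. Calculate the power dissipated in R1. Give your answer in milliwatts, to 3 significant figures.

17.2 mW

Parallel branches share V, not I — compute V via R_eq, then use V²/R for the target branch.
1/R_eq = 1/793 + 1/354 ⇒ R_eq = 244.7 Ω
V = I_total × R_eq = 0.01510 × 244.7 = 3.696 V
P_R1 = V² / R1 = (3.696)² / 793 = 0.01722 W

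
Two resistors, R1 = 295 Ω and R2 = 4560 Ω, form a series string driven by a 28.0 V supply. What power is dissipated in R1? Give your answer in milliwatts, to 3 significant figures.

9.81 mW

Every series element carries the same I. Get I from the total resistance, then P = I² × R1.
R_total = 295 + 4560 = 4855 Ω
I = V / R_total = 28.0 / 4855 = 0.005767 A
P_R1 = I² × R1 = (0.005767)² × 295 = 0.009812 W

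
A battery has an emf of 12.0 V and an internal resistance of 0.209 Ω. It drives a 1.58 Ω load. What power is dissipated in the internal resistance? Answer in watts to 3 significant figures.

9.40 W

Internal loss is I²r, with I set by the total series resistance r+R.
I = ε / (r + R) = 12.0 / (0.209 + 1.58) = 6.708 A
P_int = I² r = (6.708)² × 0.209 = 9.403 W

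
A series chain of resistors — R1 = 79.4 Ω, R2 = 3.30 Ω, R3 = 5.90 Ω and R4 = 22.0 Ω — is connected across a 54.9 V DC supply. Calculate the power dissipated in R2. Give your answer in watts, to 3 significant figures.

0.813 W

In a series string the same current flows through every resistor — find that current, then P = I²R for the one we want.
R_total = 79.4 + 3.30 + 5.90 + 22.0 = 110.6 Ω
I = V / R_total = 54.9 / 110.6 = 0.4964 A
P_R2 = I² × R2 = (0.4964)² × 3.30 = 0.8131 W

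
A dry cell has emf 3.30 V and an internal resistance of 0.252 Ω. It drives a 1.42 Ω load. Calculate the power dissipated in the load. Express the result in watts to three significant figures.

The internal resistance and the load are in series, so the same I flows through both; get I from ε/(r+R), then I²R for the load.
I = ε / (r + R) = 3.30 / (0.252 + 1.42) = 1.974 A
P_load = I² R = (1.974)² × 1.42 = 5.532 W

5.53 W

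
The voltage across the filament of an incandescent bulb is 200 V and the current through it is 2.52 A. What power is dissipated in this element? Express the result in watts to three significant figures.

With V and I both given, power follows immediately from P = V I.
P = 200 V × 2.520 A = 504.0 W

504 W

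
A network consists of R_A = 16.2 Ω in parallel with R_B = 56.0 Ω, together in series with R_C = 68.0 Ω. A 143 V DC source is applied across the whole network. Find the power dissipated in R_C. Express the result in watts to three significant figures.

Combine R_A and R_B into their parallel equivalent first, reducing the network to two series resistors.
R_p = (16.2×56.0)/(16.2+56.0) = 12.57 Ω
R_total = R_p + 68.0 = 12.57 + 68.0 = 80.57 Ω
I = V / R_total = 143 / 80.57 = 1.775 A
R_C carries the full series current, so P = I²R.
P_R_C = (1.775)² × 68.0 = 214.2 W

214 W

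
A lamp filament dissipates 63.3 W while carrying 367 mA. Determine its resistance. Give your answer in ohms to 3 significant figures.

470 Ω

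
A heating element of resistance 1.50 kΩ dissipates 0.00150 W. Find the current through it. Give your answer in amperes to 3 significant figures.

0.00100 A

Inverting the appropriate power form: I = √(P / R).
I = √(0.00150 / 1500) = 0.001000 A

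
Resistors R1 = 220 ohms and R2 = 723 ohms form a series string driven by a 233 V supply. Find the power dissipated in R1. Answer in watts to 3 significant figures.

13.4 W

In a series string the same current flows through every resistor — find that current, then P = I²R for the one we want.
R_total = 220 + 723 = 943.0 Ω
I = V / R_total = 233 / 943.0 = 0.2471 A
P_R1 = I² × R1 = (0.2471)² × 220 = 13.43 W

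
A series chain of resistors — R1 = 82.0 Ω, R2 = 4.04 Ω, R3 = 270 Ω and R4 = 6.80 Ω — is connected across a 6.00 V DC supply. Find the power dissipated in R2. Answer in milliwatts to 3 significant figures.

1.10 mW

Since the resistors are in series they all carry the loop current I = V/R_total; the power in any one is I²R.
R_total = 82.0 + 4.04 + 270 + 6.80 = 362.8 Ω
I = V / R_total = 6.00 / 362.8 = 0.01654 A
P_R2 = I² × R2 = (0.01654)² × 4.04 = 0.001105 W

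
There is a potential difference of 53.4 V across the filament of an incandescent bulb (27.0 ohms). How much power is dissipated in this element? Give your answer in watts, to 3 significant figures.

106 W

V and R are stated; P = V²/R avoids computing the current.
P = (53.4 V)² / 27.0 Ω = 105.6 W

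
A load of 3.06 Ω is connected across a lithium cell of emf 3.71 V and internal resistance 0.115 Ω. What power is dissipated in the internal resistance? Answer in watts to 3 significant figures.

The internal resistance carries the same current as the load; P_int = I²r.
I = ε / (r + R) = 3.71 / (0.115 + 3.06) = 1.169 A
P_int = I² r = (1.169)² × 0.115 = 0.1570 W

0.157 W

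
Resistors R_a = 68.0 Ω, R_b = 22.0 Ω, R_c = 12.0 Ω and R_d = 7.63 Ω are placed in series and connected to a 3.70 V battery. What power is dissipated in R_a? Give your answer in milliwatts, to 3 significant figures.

77.5 mW

Every series element carries the same I. Get I from the total resistance, then P = I² × R_a.
R_total = 68.0 + 22.0 + 12.0 + 7.63 = 109.6 Ω
I = V / R_total = 3.70 / 109.6 = 0.03375 A
P_R_a = I² × R_a = (0.03375)² × 68.0 = 0.07746 W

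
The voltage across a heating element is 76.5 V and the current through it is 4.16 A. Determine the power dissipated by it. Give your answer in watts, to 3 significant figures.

318 W

V and I are known directly — P = V I, no intermediate step needed.
P = 76.5 V × 4.160 A = 318.2 W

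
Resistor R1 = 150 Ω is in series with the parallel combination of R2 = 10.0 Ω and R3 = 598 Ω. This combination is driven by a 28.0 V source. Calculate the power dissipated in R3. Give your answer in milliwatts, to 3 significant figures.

4.96 mW

First combine the parallel branches into one equivalent R_p, then R1 + R_p is a series pair.
R_p = (10.0×598)/(10.0+598) = 9.836 Ω
R_total = 150 + 9.836 = 159.8 Ω
I = V / R_total = 28.0 / 159.8 = 0.1752 A
Voltage across the parallel pair: V_p = I × R_p = 0.1752 × 9.836 = 1.723 V
With V_p across R3, its power is V_p²/R3.
P_R3 = (1.723)² / 598 = 0.004964 W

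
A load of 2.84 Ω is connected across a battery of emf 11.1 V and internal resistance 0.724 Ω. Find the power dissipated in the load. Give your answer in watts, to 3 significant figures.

27.5 W

The internal resistance and the load are in series, so the same I flows through both; get I from ε/(r+R), then I²R for the load.
I = ε / (r + R) = 11.1 / (0.724 + 2.84) = 3.114 A
P_load = I² R = (3.114)² × 2.84 = 27.55 W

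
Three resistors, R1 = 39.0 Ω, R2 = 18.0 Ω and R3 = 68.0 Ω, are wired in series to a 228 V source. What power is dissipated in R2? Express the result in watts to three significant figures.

Every series element carries the same I. Get I from the total resistance, then P = I² × R2.
R_total = 39.0 + 18.0 + 68.0 = 125.0 Ω
I = V / R_total = 228 / 125.0 = 1.824 A
P_R2 = I² × R2 = (1.824)² × 18.0 = 59.89 W

59.9 W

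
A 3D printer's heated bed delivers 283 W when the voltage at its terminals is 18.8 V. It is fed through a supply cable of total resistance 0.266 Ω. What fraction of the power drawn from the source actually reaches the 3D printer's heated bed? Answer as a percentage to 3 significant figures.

82.4 %

I = P / V = 283 / 18.8 = 15.05 A through the supply cable.
P_line = I² R_line = (15.05)² × 0.266 = 60.28 W
P_source = P_load + P_line = 283.0 + 60.28 = 343.3 W
η = P_load / P_source = 283.0 / 343.3 = 0.8244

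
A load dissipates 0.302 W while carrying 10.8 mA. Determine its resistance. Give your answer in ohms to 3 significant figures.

2590 Ω

Rearranging the power relation for the two known quantities gives R = P / I².
R = 0.302 / (0.01080)² = 2589 Ω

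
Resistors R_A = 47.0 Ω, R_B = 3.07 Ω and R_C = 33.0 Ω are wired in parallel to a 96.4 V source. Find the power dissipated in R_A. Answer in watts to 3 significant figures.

The supply voltage appears across each parallel branch — just use P = V²/R_A.
P_R_A = V² / R_A = (96.4)² / 47.0 Ω = 197.7 W

198 W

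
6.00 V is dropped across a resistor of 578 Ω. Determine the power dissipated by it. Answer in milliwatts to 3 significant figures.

62.3 mW

V and R are stated; P = V²/R avoids computing the current.
P = (6.00 V)² / 578 Ω = 0.06228 W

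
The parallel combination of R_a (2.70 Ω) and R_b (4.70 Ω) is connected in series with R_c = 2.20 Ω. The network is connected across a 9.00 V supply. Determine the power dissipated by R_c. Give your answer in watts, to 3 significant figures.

11.6 W

Combine R_a and R_b into their parallel equivalent first, reducing the network to two series resistors.
R_p = (2.70×4.70)/(2.70+4.70) = 1.715 Ω
R_total = R_p + 2.20 = 1.715 + 2.20 = 3.915 Ω
I = V / R_total = 9.00 / 3.915 = 2.299 A
R_c carries the full series current, so P = I²R.
P_R_c = (2.299)² × 2.20 = 11.63 W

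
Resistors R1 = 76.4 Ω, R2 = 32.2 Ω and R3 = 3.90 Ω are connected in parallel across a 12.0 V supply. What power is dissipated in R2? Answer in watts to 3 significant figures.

Every branch has 12.0 V across it, so for R2 the power is simply V²/R.
P_R2 = V² / R2 = (12.0)² / 32.2 Ω = 4.472 W

4.47 W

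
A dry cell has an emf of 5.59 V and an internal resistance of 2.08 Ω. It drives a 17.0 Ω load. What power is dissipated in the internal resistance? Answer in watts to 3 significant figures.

The internal resistance carries the same current as the load; P_int = I²r.
I = ε / (r + R) = 5.59 / (2.08 + 17.0) = 0.2930 A
P_int = I² r = (0.2930)² × 2.08 = 0.1785 W

0.179 W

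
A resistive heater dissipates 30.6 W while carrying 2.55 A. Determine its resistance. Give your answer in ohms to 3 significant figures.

4.71 Ω

Inverting the appropriate power form: R = P / I².
R = 30.6 / (2.550)² = 4.706 Ω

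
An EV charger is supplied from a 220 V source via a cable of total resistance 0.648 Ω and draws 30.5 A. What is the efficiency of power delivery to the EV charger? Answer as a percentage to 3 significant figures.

91.0 %

The cable carries the full 30.5 A.
P_line = I² R_line = (30.50)² × 0.648 = 602.8 W
P_source = V I = 220 × 30.50 = 6710 W; P_load = 6107 W
η = P_load / P_source = 6107 / 6710 = 0.9102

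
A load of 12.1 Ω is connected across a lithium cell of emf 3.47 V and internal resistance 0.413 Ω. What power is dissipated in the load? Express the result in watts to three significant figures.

The internal resistance and the load are in series, so the same I flows through both; get I from ε/(r+R), then I²R for the load.
I = ε / (r + R) = 3.47 / (0.413 + 12.1) = 0.2773 A
P_load = I² R = (0.2773)² × 12.1 = 0.9305 W

0.931 W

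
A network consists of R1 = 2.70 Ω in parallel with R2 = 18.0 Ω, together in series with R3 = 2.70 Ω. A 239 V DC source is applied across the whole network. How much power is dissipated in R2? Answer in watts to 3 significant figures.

Reduce the parallel combination to a single R_p; the circuit then becomes R_p in series with the remaining resistor.
R_p = (2.70×18.0)/(2.70+18.0) = 2.348 Ω
R_total = R_p + 2.70 = 2.348 + 2.70 = 5.048 Ω
I = V / R_total = 239 / 5.048 = 47.35 A
Voltage across the parallel pair: V_p = I × R_p = 47.35 × 2.348 = 111.2 V
R2 sits across V_p; its power is V_p²/R.
P_R2 = (111.2)² / 18.0 = 686.5 W

687 W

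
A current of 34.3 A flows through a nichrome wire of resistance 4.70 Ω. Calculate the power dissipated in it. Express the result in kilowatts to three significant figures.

5.53 kW

Current and resistance are given, so P = I²R is the direct form.
P = (34.30 A)² × 4.70 Ω = 5530 W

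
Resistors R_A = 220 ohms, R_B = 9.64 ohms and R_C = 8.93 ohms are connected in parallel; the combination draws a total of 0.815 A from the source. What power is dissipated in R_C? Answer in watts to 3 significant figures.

We need the common branch voltage; get it from I_total × R_eq, then P = V²/R for the branch.
1/R_eq = 1/220 + 1/9.64 + 1/8.93 ⇒ R_eq = 4.540 Ω
V = I_total × R_eq = 0.8150 × 4.540 = 3.700 V
P_R_C = V² / R_C = (3.700)² / 8.93 = 1.533 W

1.53 W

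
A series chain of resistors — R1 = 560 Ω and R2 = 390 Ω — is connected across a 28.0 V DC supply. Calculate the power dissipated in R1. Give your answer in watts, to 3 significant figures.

Series elements share the same current, so find I first, then use P = I²R.
R_total = 560 + 390 = 950.0 Ω
I = V / R_total = 28.0 / 950.0 = 0.02947 A
P_R1 = I² × R1 = (0.02947)² × 560 = 0.4865 W

0.486 W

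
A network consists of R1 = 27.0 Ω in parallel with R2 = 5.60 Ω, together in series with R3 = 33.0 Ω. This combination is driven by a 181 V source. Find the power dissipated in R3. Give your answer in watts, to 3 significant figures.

First find R_p for the parallel pair, then treat R_p + R3 as a series loop.
R_p = (27.0×5.60)/(27.0+5.60) = 4.638 Ω
R_total = R_p + 33.0 = 4.638 + 33.0 = 37.64 Ω
I = V / R_total = 181 / 37.64 = 4.809 A
All the supply current flows through R3; use P = I²R3.
P_R3 = (4.809)² × 33.0 = 763.2 W

763 W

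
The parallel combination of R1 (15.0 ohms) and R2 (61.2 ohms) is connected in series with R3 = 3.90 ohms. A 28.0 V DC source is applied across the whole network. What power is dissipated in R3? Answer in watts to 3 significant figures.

Collapse the R1‖R2 pair into one equivalent R_p; then R_p and R3 form a series string.
R_p = (15.0×61.2)/(15.0+61.2) = 12.05 Ω
R_total = R_p + 3.90 = 12.05 + 3.90 = 15.95 Ω
I = V / R_total = 28.0 / 15.95 = 1.756 A
All the supply current flows through R3; use P = I²R3.
P_R3 = (1.756)² × 3.90 = 12.02 W

12.0 W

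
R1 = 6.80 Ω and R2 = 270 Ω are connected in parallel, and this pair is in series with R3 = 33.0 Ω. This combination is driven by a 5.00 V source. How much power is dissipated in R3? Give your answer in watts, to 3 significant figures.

Combine R1 and R2 into their parallel equivalent first, reducing the network to two series resistors.
R_p = (6.80×270)/(6.80+270) = 6.633 Ω
R_total = R_p + 33.0 = 6.633 + 33.0 = 39.63 Ω
I = V / R_total = 5.00 / 39.63 = 0.1262 A
All the supply current flows through R3; use P = I²R3.
P_R3 = (0.1262)² × 33.0 = 0.5252 W

0.525 W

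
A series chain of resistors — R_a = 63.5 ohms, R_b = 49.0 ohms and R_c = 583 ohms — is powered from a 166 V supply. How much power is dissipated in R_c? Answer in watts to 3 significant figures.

33.2 W

Series elements share the same current, so find I first, then use P = I²R.
R_total = 63.5 + 49.0 + 583 = 695.5 Ω
I = V / R_total = 166 / 695.5 = 0.2387 A
P_R_c = I² × R_c = (0.2387)² × 583 = 33.21 W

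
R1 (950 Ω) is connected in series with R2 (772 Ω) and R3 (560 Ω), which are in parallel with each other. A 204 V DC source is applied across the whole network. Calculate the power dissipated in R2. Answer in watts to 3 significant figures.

3.50 W

Replace R2 and R3 with their parallel equivalent so the circuit becomes R1 in series with R_p.
R_p = (772×560)/(772+560) = 324.6 Ω
R_total = 950 + 324.6 = 1275 Ω
I = V / R_total = 204 / 1275 = 0.1601 A
Voltage across the parallel pair: V_p = I × R_p = 0.1601 × 324.6 = 51.95 V
R2 sees V_p directly, so P = V_p² / R2.
P_R2 = (51.95)² / 772 = 3.496 W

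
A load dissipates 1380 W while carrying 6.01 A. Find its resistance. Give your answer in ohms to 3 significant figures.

38.2 Ω

Rearranging the power relation for the two known quantities gives R = P / I².
R = 1380 / (6.010)² = 38.21 Ω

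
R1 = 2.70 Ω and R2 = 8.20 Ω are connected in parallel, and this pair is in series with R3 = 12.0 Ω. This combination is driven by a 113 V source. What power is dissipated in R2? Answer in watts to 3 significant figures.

First find R_p for the parallel pair, then treat R_p + R3 as a series loop.
R_p = (2.70×8.20)/(2.70+8.20) = 2.031 Ω
R_total = R_p + 12.0 = 2.031 + 12.0 = 14.03 Ω
I = V / R_total = 113 / 14.03 = 8.053 A
Voltage across the parallel pair: V_p = I × R_p = 8.053 × 2.031 = 16.36 V
R2 has V_p across it, so P = V_p²/R2.
P_R2 = (16.36)² / 8.20 = 32.63 W

32.6 W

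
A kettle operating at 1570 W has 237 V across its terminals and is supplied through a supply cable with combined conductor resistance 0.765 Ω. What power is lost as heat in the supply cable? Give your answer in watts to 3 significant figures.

33.6 W

The supply cable is a series resistance carrying the load current; its dissipation is I²R_line.
I = P / V = 1570 / 237 = 6.624 A through the supply cable.
P_line = I² R_line = (6.624)² × 0.765 = 33.57 W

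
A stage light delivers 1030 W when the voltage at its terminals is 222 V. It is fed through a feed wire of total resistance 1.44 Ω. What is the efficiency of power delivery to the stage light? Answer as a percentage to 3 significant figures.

I = P / V = 1030 / 222 = 4.640 A through the feed wire.
P_line = I² R_line = (4.640)² × 1.44 = 31.00 W
P_source = P_load + P_line = 1030 + 31.00 = 1061 W
η = P_load / P_source = 1030 / 1061 = 0.9708

97.1 %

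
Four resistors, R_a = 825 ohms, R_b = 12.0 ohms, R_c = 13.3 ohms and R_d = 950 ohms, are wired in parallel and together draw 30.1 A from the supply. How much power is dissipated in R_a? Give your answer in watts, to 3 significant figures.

42.5 W

We need the common branch voltage; get it from I_total × R_eq, then P = V²/R for the branch.
1/R_eq = 1/825 + 1/12.0 + 1/13.3 + 1/950 ⇒ R_eq = 6.219 Ω
V = I_total × R_eq = 30.10 × 6.219 = 187.2 V
P_R_a = V² / R_a = (187.2)² / 825 = 42.48 W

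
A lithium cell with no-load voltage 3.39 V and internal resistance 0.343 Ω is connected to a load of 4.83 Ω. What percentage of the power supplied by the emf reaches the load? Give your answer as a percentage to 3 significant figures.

93.4 %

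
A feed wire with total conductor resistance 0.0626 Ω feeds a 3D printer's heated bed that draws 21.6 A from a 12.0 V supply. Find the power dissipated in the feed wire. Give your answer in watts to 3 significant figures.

29.2 W

Only the current and the line resistance are needed for the I²R loss.
The feed wire carries the full 21.6 A.
P_line = I² R_line = (21.60)² × 0.0626 = 29.21 W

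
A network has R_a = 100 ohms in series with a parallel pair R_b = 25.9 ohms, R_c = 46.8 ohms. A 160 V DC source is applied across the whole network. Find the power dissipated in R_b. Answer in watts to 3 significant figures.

Replace R_b and R_c with their parallel equivalent so the circuit becomes R_a in series with R_p.
R_p = (25.9×46.8)/(25.9+46.8) = 16.67 Ω
R_total = 100 + 16.67 = 116.7 Ω
I = V / R_total = 160 / 116.7 = 1.371 A
Voltage across the parallel pair: V_p = I × R_p = 1.371 × 16.67 = 22.86 V
With V_p across R_b, its power is V_p²/R_b.
P_R_b = (22.86)² / 25.9 = 20.18 W

20.2 W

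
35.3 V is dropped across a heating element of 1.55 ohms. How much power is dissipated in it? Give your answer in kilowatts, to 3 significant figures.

0.804 kW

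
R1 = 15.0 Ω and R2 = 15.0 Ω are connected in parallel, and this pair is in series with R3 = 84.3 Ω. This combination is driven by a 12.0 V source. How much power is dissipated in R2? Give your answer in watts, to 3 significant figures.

0.0641 W

Reduce the parallel combination to a single R_p; the circuit then becomes R_p in series with the remaining resistor.
R_p = (15.0×15.0)/(15.0+15.0) = 7.500 Ω
R_total = R_p + 84.3 = 7.500 + 84.3 = 91.80 Ω
I = V / R_total = 12.0 / 91.80 = 0.1307 A
Voltage across the parallel pair: V_p = I × R_p = 0.1307 × 7.500 = 0.9804 V
R2 has V_p across it, so P = V_p²/R2.
P_R2 = (0.9804)² / 15.0 = 0.06408 W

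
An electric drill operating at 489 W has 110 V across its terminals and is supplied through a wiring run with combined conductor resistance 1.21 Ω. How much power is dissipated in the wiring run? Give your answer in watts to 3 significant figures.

Line loss is just I²R for the cable — we know both I and R_line directly.
I = P / V = 489 / 110 = 4.445 A through the wiring run.
P_line = I² R_line = (4.445)² × 1.21 = 23.91 W

23.9 W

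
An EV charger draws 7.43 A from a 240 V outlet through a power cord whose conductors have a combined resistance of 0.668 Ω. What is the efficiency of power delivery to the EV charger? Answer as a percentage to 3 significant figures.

The power cord carries the full 7.43 A.
P_line = I² R_line = (7.430)² × 0.668 = 36.88 W
P_source = V I = 240 × 7.430 = 1783 W; P_load = 1746 W
η = P_load / P_source = 1746 / 1783 = 0.9793

97.9 %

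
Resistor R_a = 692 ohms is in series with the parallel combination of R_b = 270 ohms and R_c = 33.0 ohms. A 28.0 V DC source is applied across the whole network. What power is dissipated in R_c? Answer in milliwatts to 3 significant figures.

39.5 mW

First combine the parallel branches into one equivalent R_p, then R_a + R_p is a series pair.
R_p = (270×33.0)/(270+33.0) = 29.41 Ω
R_total = 692 + 29.41 = 721.4 Ω
I = V / R_total = 28.0 / 721.4 = 0.03881 A
Voltage across the parallel pair: V_p = I × R_p = 0.03881 × 29.41 = 1.141 V
R_c sees V_p directly, so P = V_p² / R_c.
P_R_c = (1.141)² / 33.0 = 0.03947 W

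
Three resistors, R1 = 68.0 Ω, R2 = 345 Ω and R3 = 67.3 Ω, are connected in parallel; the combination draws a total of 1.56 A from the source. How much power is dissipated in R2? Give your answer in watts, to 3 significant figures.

The branches share the same voltage, but only the total current is given — find V from the equivalent resistance first.
1/R_eq = 1/68.0 + 1/345 + 1/67.3 ⇒ R_eq = 30.80 Ω
V = I_total × R_eq = 1.560 × 30.80 = 48.05 V
P_R2 = V² / R2 = (48.05)² / 345 = 6.693 W

6.69 W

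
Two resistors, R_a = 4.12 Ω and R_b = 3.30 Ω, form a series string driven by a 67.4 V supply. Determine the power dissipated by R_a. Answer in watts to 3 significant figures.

340 W

Every series element carries the same I. Get I from the total resistance, then P = I² × R_a.
R_total = 4.12 + 3.30 = 7.420 Ω
I = V / R_total = 67.4 / 7.420 = 9.084 A
P_R_a = I² × R_a = (9.084)² × 4.12 = 339.9 W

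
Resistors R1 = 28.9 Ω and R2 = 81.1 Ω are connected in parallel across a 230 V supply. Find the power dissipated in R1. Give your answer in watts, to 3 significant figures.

Parallel branches share the same voltage; P = V²/R gives the branch power in one step.
P_R1 = V² / R1 = (230)² / 28.9 Ω = 1830 W

1830 W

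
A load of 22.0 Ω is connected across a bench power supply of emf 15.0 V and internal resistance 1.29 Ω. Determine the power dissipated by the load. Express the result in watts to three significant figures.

9.13 W

The internal resistance and the load are in series, so the same I flows through both; get I from ε/(r+R), then I²R for the load.
I = ε / (r + R) = 15.0 / (1.29 + 22.0) = 0.6441 A
P_load = I² R = (0.6441)² × 22.0 = 9.126 W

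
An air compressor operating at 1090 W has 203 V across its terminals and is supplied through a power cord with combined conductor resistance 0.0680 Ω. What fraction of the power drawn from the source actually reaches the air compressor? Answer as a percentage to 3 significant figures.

I = P / V = 1090 / 203 = 5.369 A through the power cord.
P_line = I² R_line = (5.369)² × 0.0680 = 1.961 W
P_source = P_load + P_line = 1090 + 1.961 = 1092 W
η = P_load / P_source = 1090 / 1092 = 0.9982

99.8 %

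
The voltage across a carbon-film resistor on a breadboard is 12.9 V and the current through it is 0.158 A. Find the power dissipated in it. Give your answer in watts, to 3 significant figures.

2.04 W

V and I are known directly — P = V I, no intermediate step needed.
P = 12.9 V × 0.1580 A = 2.038 W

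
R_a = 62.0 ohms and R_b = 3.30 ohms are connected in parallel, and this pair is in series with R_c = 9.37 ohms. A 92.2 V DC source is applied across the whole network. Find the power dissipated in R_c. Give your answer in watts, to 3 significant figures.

Combine R_a and R_b into their parallel equivalent first, reducing the network to two series resistors.
R_p = (62.0×3.30)/(62.0+3.30) = 3.133 Ω
R_total = R_p + 9.37 = 3.133 + 9.37 = 12.50 Ω
I = V / R_total = 92.2 / 12.50 = 7.374 A
R_c carries the full series current, so P = I²R.
P_R_c = (7.374)² × 9.37 = 509.5 W

510 W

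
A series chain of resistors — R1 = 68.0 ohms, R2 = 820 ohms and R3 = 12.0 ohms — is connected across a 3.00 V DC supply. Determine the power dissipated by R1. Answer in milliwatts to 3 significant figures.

Every series element carries the same I. Get I from the total resistance, then P = I² × R1.
R_total = 68.0 + 820 + 12.0 = 900.0 Ω
I = V / R_total = 3.00 / 900.0 = 0.003333 A
P_R1 = I² × R1 = (0.003333)² × 68.0 = 0.0007556 W

0.756 mW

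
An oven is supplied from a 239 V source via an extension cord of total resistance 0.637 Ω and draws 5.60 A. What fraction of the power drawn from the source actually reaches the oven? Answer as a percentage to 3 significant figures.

The extension cord carries the full 5.60 A.
P_line = I² R_line = (5.600)² × 0.637 = 19.98 W
P_source = V I = 239 × 5.600 = 1338 W; P_load = 1318 W
η = P_load / P_source = 1318 / 1338 = 0.9851

98.5 %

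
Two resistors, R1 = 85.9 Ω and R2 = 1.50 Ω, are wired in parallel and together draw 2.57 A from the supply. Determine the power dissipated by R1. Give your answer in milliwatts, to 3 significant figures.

Parallel branches share V, not I — compute V via R_eq, then use V²/R for the target branch.
1/R_eq = 1/85.9 + 1/1.50 ⇒ R_eq = 1.474 Ω
V = I_total × R_eq = 2.570 × 1.474 = 3.789 V
P_R1 = V² / R1 = (3.789)² / 85.9 = 0.1671 W

167 mW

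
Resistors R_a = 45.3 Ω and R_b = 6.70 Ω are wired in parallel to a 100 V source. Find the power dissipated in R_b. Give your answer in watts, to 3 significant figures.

1490 W

Every branch has 100 V across it, so for R_b the power is simply V²/R.
P_R_b = V² / R_b = (100)² / 6.70 Ω = 1493 W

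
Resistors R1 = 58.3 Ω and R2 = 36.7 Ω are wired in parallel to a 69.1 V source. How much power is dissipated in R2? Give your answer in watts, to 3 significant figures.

130 W

The supply voltage appears across each parallel branch — just use P = V²/R2.
P_R2 = V² / R2 = (69.1)² / 36.7 Ω = 130.1 W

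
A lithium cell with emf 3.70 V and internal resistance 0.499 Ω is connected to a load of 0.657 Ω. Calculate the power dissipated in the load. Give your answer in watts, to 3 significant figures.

With r and R in series, I = ε/(r+R); the load dissipates I²R.
I = ε / (r + R) = 3.70 / (0.499 + 0.657) = 3.201 A
P_load = I² R = (3.201)² × 0.657 = 6.731 W

6.73 W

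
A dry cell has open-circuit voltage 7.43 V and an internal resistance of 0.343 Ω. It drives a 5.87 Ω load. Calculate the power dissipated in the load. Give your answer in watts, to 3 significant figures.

With r and R in series, I = ε/(r+R); the load dissipates I²R.
I = ε / (r + R) = 7.43 / (0.343 + 5.87) = 1.196 A
P_load = I² R = (1.196)² × 5.87 = 8.395 W

8.39 W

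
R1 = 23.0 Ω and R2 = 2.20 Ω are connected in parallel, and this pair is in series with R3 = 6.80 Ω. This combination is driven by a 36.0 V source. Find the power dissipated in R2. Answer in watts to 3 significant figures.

Reduce the parallel combination to a single R_p; the circuit then becomes R_p in series with the remaining resistor.
R_p = (23.0×2.20)/(23.0+2.20) = 2.008 Ω
R_total = R_p + 6.80 = 2.008 + 6.80 = 8.808 Ω
I = V / R_total = 36.0 / 8.808 = 4.087 A
Voltage across the parallel pair: V_p = I × R_p = 4.087 × 2.008 = 8.207 V
R2 has V_p across it, so P = V_p²/R2.
P_R2 = (8.207)² / 2.20 = 30.61 W

30.6 W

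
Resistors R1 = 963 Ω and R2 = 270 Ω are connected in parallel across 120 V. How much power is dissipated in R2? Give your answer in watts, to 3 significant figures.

Each parallel branch sees the full supply voltage, so P = V²/R applies directly to the target branch.
P_R2 = V² / R2 = (120)² / 270 Ω = 53.33 W

53.3 W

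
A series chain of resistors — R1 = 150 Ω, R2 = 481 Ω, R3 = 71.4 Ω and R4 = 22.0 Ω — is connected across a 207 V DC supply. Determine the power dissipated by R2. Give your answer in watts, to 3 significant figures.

39.3 W

In a series string the same current flows through every resistor — find that current, then P = I²R for the one we want.
R_total = 150 + 481 + 71.4 + 22.0 = 724.4 Ω
I = V / R_total = 207 / 724.4 = 0.2858 A
P_R2 = I² × R2 = (0.2858)² × 481 = 39.28 W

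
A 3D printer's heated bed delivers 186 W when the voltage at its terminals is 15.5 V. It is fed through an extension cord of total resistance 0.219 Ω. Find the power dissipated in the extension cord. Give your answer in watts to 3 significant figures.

31.5 W

Line loss is just I²R for the cable — we know both I and R_line directly.
I = P / V = 186 / 15.5 = 12.00 A through the extension cord.
P_line = I² R_line = (12.00)² × 0.219 = 31.54 W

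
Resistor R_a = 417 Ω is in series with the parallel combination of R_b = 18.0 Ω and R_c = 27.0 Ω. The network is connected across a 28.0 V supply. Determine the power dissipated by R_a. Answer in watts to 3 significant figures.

1.79 W

Collapse R_b‖R_c to a single equivalent, reducing the network to two series elements.
R_p = (18.0×27.0)/(18.0+27.0) = 10.80 Ω
R_total = 417 + 10.80 = 427.8 Ω
I = V / R_total = 28.0 / 427.8 = 0.06545 A
R_a carries the full series current, so P = I²R.
P_R_a = (0.06545)² × 417 = 1.786 W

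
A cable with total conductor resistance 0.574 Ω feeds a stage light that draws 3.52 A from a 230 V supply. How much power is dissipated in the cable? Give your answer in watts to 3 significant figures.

The cable is a series resistance carrying the load current; its dissipation is I²R_line.
The cable carries the full 3.52 A.
P_line = I² R_line = (3.520)² × 0.574 = 7.112 W

7.11 W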